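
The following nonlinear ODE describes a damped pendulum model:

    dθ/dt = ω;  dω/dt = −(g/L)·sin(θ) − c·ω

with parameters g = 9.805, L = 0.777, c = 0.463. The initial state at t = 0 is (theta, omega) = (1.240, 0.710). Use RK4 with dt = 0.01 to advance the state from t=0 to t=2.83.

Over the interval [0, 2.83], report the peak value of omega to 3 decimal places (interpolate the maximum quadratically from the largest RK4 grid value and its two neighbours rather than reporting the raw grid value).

max omega = 3.055

t=0.000: state=(1.240, 0.710)
step 1 (dt=0.01): k1=(0.710, -12.264), k2=(0.649, -12.250), k3=(0.649, -12.248), k4=(0.588, -12.233); state += dt/6·(k1+2k2+2k3+k4)
t=0.010: state=(1.246, 0.588)
t=0.020: state=(1.252, 0.465)
t=0.030: state=(1.256, 0.344)
continuing one RK4 step at a time; state shown every 10 steps (Δt=0.1):
t=0.100: state=(1.250, -0.494)
t=0.200: state=(1.144, -1.623)
t=0.300: state=(0.930, -2.614)
t=0.400: state=(0.629, -3.364)
t=0.500: state=(0.270, -3.746)
t=0.600: state=(-0.105, -3.675)
t=0.700: state=(-0.451, -3.166)
t=0.800: state=(-0.727, -2.331)
t=0.900: state=(-0.911, -1.318)
t=1.000: state=(-0.989, -0.249)
t=1.100: state=(-0.962, 0.789)
t=1.200: state=(-0.835, 1.723)
t=1.300: state=(-0.623, 2.470)
t=1.400: state=(-0.350, 2.936)
t=1.500: state=(-0.048, 3.046)
t=1.600: state=(0.246, 2.783)
t=1.700: state=(0.498, 2.203)
t=1.800: state=(0.680, 1.412)
t=1.900: state=(0.777, 0.520)
t=2.000: state=(0.784, -0.377)
t=2.100: state=(0.704, -1.201)
t=2.200: state=(0.549, -1.874)
t=2.300: state=(0.337, -2.319)
t=2.400: state=(0.094, -2.478)
t=2.500: state=(-0.149, -2.330)
t=2.600: state=(-0.362, -1.908)
t=2.700: state=(-0.524, -1.288)
t=2.800: state=(-0.616, -0.558)
t=2.830: state=(-0.630, -0.330)
largest grid value and its neighbours: omega(1.470)=3.05339, omega(1.480)=3.05491, omega(1.490)=3.05260
parabola through these three points peaks at t≈1.479 with omega≈3.05493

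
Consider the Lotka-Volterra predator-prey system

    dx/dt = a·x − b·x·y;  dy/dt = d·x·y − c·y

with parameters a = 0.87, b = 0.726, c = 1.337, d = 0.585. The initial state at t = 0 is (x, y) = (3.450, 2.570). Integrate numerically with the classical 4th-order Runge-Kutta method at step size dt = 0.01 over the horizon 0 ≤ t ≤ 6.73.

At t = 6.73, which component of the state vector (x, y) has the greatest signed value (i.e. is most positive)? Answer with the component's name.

t=0.000: state=(3.450, 2.570)
step 1 (dt=0.01): k1=(-3.436, 1.751), k2=(-3.440, 1.731), k3=(-3.440, 1.731), k4=(-3.444, 1.711); state += dt/6·(k1+2k2+2k3+k4)
t=0.010: state=(3.416, 2.587)
t=0.020: state=(3.381, 2.604)
t=0.030: state=(3.347, 2.621)
continuing one RK4 step at a time; state shown every 25 steps (Δt=0.25):
t=0.250: state=(2.607, 2.862)
t=0.500: state=(1.922, 2.846)
t=0.750: state=(1.453, 2.601)
t=1.000: state=(1.162, 2.251)
t=1.250: state=(0.993, 1.884)
t=1.500: state=(0.904, 1.548)
t=1.750: state=(0.872, 1.261)
t=2.000: state=(0.881, 1.026)
t=2.250: state=(0.925, 0.838)
t=2.500: state=(1.002, 0.690)
t=2.750: state=(1.111, 0.577)
t=3.000: state=(1.254, 0.490)
t=3.250: state=(1.434, 0.427)
t=3.500: state=(1.657, 0.383)
t=3.750: state=(1.926, 0.356)
t=4.000: state=(2.247, 0.346)
t=4.250: state=(2.622, 0.353)
t=4.500: state=(3.050, 0.382)
t=4.750: state=(3.519, 0.442)
t=5.000: state=(4.001, 0.549)
t=5.250: state=(4.435, 0.729)
t=5.500: state=(4.712, 1.022)
t=5.750: state=(4.686, 1.461)
t=6.000: state=(4.251, 2.021)
t=6.250: state=(3.482, 2.553)
t=6.500: state=(2.637, 2.857)
t=6.730: state=(1.991, 2.862)
compare at T: x=1.991, y=2.862

largest component: y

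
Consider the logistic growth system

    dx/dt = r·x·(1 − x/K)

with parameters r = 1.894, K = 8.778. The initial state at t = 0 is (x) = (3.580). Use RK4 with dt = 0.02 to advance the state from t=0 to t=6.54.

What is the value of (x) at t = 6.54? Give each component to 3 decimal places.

t=0.000: state=(3.580)
step 1 (dt=0.02): k1=(4.015), k2=(4.029), k3=(4.029), k4=(4.042); state += dt/6·(k1+2k2+2k3+k4)
t=0.020: state=(3.661)
t=0.040: state=(3.742)
t=0.060: state=(3.823)
continuing one RK4 step at a time; state shown every 25 steps (Δt=0.5):
t=0.500: state=(5.615)
t=1.000: state=(7.204)
t=1.500: state=(8.092)
t=2.000: state=(8.499)
t=2.500: state=(8.667)
t=3.000: state=(8.735)
t=3.500: state=(8.761)
t=4.000: state=(8.771)
t=4.500: state=(8.775)
t=5.000: state=(8.777)
t=5.500: state=(8.778)
t=6.000: state=(8.778)
t=6.500: state=(8.778)
t=6.540: state=(8.778)

(x) = (8.778)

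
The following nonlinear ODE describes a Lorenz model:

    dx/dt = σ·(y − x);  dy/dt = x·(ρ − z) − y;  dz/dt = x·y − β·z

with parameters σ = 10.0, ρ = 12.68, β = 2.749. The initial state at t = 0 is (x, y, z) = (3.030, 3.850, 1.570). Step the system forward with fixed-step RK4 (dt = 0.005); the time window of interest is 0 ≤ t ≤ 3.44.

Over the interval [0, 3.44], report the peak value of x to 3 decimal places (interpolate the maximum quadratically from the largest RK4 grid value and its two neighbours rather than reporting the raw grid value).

max x = 10.248

t=0.000: state=(3.030, 3.850, 1.570)
step 1 (dt=0.005): k1=(8.200, 29.813, 7.350), k2=(8.740, 29.910, 7.605), k3=(8.729, 29.923, 7.610), k4=(9.260, 30.032, 7.873); state += dt/6·(k1+2k2+2k3+k4)
t=0.005: state=(3.074, 4.000, 1.608)
t=0.010: state=(3.123, 4.150, 1.649)
t=0.015: state=(3.176, 4.303, 1.692)
continuing one RK4 step at a time; state shown every 40 steps (Δt=0.2):
t=0.200: state=(7.735, 10.974, 7.464)
t=0.400: state=(8.817, 5.556, 18.625)
t=0.600: state=(2.542, 0.853, 12.645)
t=0.800: state=(1.366, 1.476, 7.563)
t=1.000: state=(2.403, 3.368, 5.039)
t=1.200: state=(5.605, 7.848, 6.476)
t=1.400: state=(8.934, 8.746, 15.105)
t=1.600: state=(5.017, 2.790, 14.612)
t=1.800: state=(2.754, 2.582, 9.703)
t=2.000: state=(3.625, 4.604, 7.276)
t=2.200: state=(6.432, 8.021, 9.357)
t=2.400: state=(7.686, 6.872, 14.735)
t=2.600: state=(4.822, 3.552, 13.130)
t=2.800: state=(3.752, 3.890, 9.747)
t=3.000: state=(5.000, 6.014, 8.926)
t=3.200: state=(6.969, 7.552, 11.915)
t=3.400: state=(6.361, 5.363, 13.851)
t=3.440: state=(5.947, 4.896, 13.602)
largest grid value and its neighbours: x(0.315)=10.24297, x(0.320)=10.24826, x(0.325)=10.24176
parabola through these three points peaks at t≈0.320 with x≈10.24828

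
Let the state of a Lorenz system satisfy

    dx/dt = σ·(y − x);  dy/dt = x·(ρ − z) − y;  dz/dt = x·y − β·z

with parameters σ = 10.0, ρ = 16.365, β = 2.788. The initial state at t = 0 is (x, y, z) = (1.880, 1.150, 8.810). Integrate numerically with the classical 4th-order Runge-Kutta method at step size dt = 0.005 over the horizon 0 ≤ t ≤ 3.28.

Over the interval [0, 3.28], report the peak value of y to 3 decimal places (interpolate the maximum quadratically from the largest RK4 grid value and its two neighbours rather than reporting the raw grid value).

t=0.000: state=(1.880, 1.150, 8.810)
step 1 (dt=0.005): k1=(-7.300, 13.053, -22.400), k2=(-6.791, 12.987, -22.204), k3=(-6.806, 12.996, -22.205), k4=(-6.310, 12.936, -22.010); state += dt/6·(k1+2k2+2k3+k4)
t=0.005: state=(1.846, 1.215, 8.699)
t=0.010: state=(1.817, 1.279, 8.590)
t=0.015: state=(1.792, 1.343, 8.483)
continuing one RK4 step at a time; state shown every 40 steps (Δt=0.2):
t=0.200: state=(2.960, 4.508, 5.993)
t=0.400: state=(8.434, 12.015, 11.178)
t=0.600: state=(9.149, 5.277, 22.479)
t=0.800: state=(2.672, 1.244, 14.728)
t=1.000: state=(2.220, 2.850, 9.061)
t=1.200: state=(5.135, 7.571, 8.088)
t=1.400: state=(10.254, 11.145, 18.225)
t=1.600: state=(5.784, 2.658, 18.940)
t=1.800: state=(2.772, 2.658, 12.097)
t=2.000: state=(4.321, 5.955, 9.137)
t=2.200: state=(8.784, 10.816, 14.643)
t=2.400: state=(7.655, 4.916, 19.962)
t=2.600: state=(3.722, 3.028, 14.074)
t=2.800: state=(4.377, 5.582, 10.504)
t=3.000: state=(7.947, 9.799, 13.847)
t=3.200: state=(8.066, 6.166, 19.373)
t=3.280: state=(6.378, 4.283, 18.147)
largest grid value and its neighbours: y(0.445)=12.86307, y(0.450)=12.86800, y(0.455)=12.85177
parabola through these three points peaks at t≈0.449 with y≈12.86875

max y = 12.869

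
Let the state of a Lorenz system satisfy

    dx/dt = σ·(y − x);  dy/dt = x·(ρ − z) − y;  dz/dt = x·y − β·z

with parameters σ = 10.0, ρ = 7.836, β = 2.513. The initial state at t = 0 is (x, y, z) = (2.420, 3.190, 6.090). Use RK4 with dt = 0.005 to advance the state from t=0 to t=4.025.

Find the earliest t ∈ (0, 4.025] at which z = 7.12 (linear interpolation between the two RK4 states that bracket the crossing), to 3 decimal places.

t = 0.583

t=0.000: state=(2.420, 3.190, 6.090)
step 1 (dt=0.005): k1=(7.700, 1.035, -7.584), k2=(7.533, 1.113, -7.469), k3=(7.539, 1.111, -7.471), k4=(7.379, 1.187, -7.357); state += dt/6·(k1+2k2+2k3+k4)
t=0.005: state=(2.458, 3.196, 6.053)
t=0.010: state=(2.494, 3.202, 6.016)
t=0.015: state=(2.529, 3.209, 5.981)
continuing one RK4 step at a time; state shown every 40 steps (Δt=0.2):
t=0.200: state=(3.407, 3.839, 5.334)
t=0.400: state=(4.318, 4.756, 5.907)
t=0.580: state=(4.864, 4.978, 7.101)
next step: t=0.585: state=(4.869, 4.971, 7.133) — z has crossed 7.12
linear interpolation between t=0.580 (7.10092) and t=0.585 (7.13254) → t≈0.583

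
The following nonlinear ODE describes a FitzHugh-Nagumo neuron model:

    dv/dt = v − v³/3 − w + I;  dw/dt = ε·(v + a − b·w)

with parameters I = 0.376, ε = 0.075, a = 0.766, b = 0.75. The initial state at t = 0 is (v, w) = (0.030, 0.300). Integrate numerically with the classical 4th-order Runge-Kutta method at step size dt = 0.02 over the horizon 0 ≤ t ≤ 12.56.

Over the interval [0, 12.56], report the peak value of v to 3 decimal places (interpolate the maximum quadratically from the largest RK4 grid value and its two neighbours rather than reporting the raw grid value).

max v = 1.508

t=0.000: state=(0.030, 0.300)
step 1 (dt=0.02): k1=(0.106, 0.043), k2=(0.107, 0.043), k3=(0.107, 0.043), k4=(0.107, 0.043); state += dt/6·(k1+2k2+2k3+k4)
t=0.020: state=(0.032, 0.301)
t=0.040: state=(0.034, 0.302)
t=0.060: state=(0.036, 0.303)
continuing one RK4 step at a time; state shown every 25 steps (Δt=0.5):
t=0.500: state=(0.092, 0.322)
t=1.000: state=(0.179, 0.347)
t=1.500: state=(0.304, 0.374)
t=2.000: state=(0.480, 0.406)
t=2.500: state=(0.716, 0.445)
t=3.000: state=(0.990, 0.493)
t=3.500: state=(1.241, 0.549)
t=4.000: state=(1.409, 0.611)
t=4.500: state=(1.489, 0.677)
t=5.000: state=(1.508, 0.742)
t=5.500: state=(1.495, 0.805)
t=6.000: state=(1.464, 0.866)
t=6.500: state=(1.424, 0.924)
t=7.000: state=(1.378, 0.978)
t=7.500: state=(1.328, 1.029)
t=8.000: state=(1.273, 1.077)
t=8.500: state=(1.212, 1.122)
t=9.000: state=(1.145, 1.162)
t=9.500: state=(1.069, 1.199)
t=10.000: state=(0.982, 1.232)
t=10.500: state=(0.877, 1.261)
t=11.000: state=(0.745, 1.284)
t=11.500: state=(0.567, 1.302)
t=12.000: state=(0.309, 1.310)
t=12.500: state=(-0.097, 1.307)
t=12.560: state=(-0.161, 1.305)
largest grid value and its neighbours: v(4.980)=1.50826, v(5.000)=1.50826, v(5.020)=1.50821
parabola through these three points peaks at t≈4.991 with v≈1.50826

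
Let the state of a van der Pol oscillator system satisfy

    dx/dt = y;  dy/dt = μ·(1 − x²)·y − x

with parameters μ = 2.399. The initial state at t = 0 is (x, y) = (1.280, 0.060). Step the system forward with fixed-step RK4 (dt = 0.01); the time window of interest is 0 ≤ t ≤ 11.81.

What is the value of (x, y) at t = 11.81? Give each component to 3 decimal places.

(x, y) = (-1.625, 0.376)

t=0.000: state=(1.280, 0.060)
step 1 (dt=0.01): k1=(0.060, -1.372), k2=(0.053, -1.362), k3=(0.053, -1.362), k4=(0.046, -1.352); state += dt/6·(k1+2k2+2k3+k4)
t=0.010: state=(1.281, 0.046)
t=0.020: state=(1.281, 0.033)
t=0.030: state=(1.281, 0.020)
continuing one RK4 step at a time; state shown every 50 steps (Δt=0.5):
t=0.500: state=(1.174, -0.435)
t=1.000: state=(0.847, -0.926)
t=1.500: state=(0.073, -2.560)
t=2.000: state=(-1.700, -2.487)
t=2.500: state=(-1.993, 0.184)
t=3.000: state=(-1.862, 0.299)
t=3.500: state=(-1.701, 0.349)
t=4.000: state=(-1.509, 0.426)
t=4.500: state=(-1.263, 0.576)
t=5.000: state=(-0.895, 0.968)
t=5.500: state=(-0.113, 2.555)
t=6.000: state=(1.695, 2.617)
t=6.500: state=(2.006, -0.181)
t=7.000: state=(1.877, -0.295)
t=7.500: state=(1.718, -0.343)
t=8.000: state=(1.530, -0.416)
t=8.500: state=(1.292, -0.555)
t=9.000: state=(0.943, -0.904)
t=9.500: state=(0.235, -2.265)
t=10.000: state=(-1.546, -3.280)
t=10.500: state=(-2.015, 0.139)
t=11.000: state=(-1.892, 0.290)
t=11.500: state=(-1.735, 0.337)
t=11.810: state=(-1.625, 0.376)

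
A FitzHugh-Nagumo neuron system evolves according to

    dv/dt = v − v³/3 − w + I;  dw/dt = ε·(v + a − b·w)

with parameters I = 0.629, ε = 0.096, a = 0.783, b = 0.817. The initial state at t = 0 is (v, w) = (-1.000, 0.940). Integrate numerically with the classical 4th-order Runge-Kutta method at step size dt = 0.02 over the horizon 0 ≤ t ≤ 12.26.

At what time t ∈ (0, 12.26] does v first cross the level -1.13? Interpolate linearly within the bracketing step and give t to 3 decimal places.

t=0.000: state=(-1.000, 0.940)
step 1 (dt=0.02): k1=(-0.978, -0.095), k2=(-0.977, -0.095), k3=(-0.977, -0.095), k4=(-0.975, -0.096); state += dt/6·(k1+2k2+2k3+k4)
t=0.020: state=(-1.020, 0.938)
t=0.040: state=(-1.039, 0.936)
t=0.060: state=(-1.058, 0.934)
t=0.120: state=(-1.116, 0.928)
next step: t=0.140: state=(-1.135, 0.926) — v has crossed -1.13
linear interpolation between t=0.120 (-1.11606) and t=0.140 (-1.13502) → t≈0.135

t = 0.135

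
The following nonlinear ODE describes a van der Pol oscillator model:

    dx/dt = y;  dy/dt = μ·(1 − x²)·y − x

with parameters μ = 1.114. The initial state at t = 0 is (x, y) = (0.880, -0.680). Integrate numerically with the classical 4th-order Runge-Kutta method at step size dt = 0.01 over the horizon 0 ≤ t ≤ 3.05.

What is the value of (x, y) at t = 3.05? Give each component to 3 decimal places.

t=0.000: state=(0.880, -0.680)
step 1 (dt=0.01): k1=(-0.680, -1.051), k2=(-0.685, -1.053), k3=(-0.685, -1.053), k4=(-0.691, -1.056); state += dt/6·(k1+2k2+2k3+k4)
t=0.010: state=(0.873, -0.691)
t=0.020: state=(0.866, -0.701)
t=0.030: state=(0.859, -0.712)
continuing one RK4 step at a time; state shown every 10 steps (Δt=0.1):
t=0.100: state=(0.807, -0.788)
t=0.200: state=(0.722, -0.904)
t=0.300: state=(0.626, -1.030)
t=0.400: state=(0.516, -1.169)
t=0.500: state=(0.391, -1.325)
t=0.600: state=(0.250, -1.498)
t=0.700: state=(0.091, -1.687)
t=0.800: state=(-0.087, -1.885)
t=0.900: state=(-0.286, -2.079)
t=1.000: state=(-0.502, -2.243)
t=1.100: state=(-0.732, -2.339)
t=1.200: state=(-0.966, -2.325)
t=1.300: state=(-1.193, -2.174)
t=1.400: state=(-1.397, -1.890)
t=1.500: state=(-1.567, -1.514)
t=1.600: state=(-1.698, -1.106)
t=1.700: state=(-1.790, -0.724)
t=1.800: state=(-1.845, -0.400)
t=1.900: state=(-1.872, -0.141)
t=2.000: state=(-1.876, 0.057)
t=2.100: state=(-1.862, 0.206)
t=2.200: state=(-1.835, 0.320)
t=2.300: state=(-1.799, 0.408)
t=2.400: state=(-1.754, 0.479)
t=2.500: state=(-1.703, 0.539)
t=2.600: state=(-1.647, 0.592)
t=2.700: state=(-1.585, 0.643)
t=2.800: state=(-1.518, 0.694)
t=2.900: state=(-1.446, 0.746)
t=3.000: state=(-1.369, 0.802)
t=3.050: state=(-1.328, 0.832)

(x, y) = (-1.328, 0.832)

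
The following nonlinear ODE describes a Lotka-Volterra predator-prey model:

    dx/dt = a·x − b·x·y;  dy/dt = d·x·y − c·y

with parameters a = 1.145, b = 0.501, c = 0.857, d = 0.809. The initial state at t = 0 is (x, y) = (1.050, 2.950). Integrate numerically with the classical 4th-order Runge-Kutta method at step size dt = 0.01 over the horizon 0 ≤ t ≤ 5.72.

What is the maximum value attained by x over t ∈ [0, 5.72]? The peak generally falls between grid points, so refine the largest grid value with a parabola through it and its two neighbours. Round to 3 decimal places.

max x = 1.420

t=0.000: state=(1.050, 2.950)
step 1 (dt=0.01): k1=(-0.350, -0.022), k2=(-0.349, -0.026), k3=(-0.349, -0.026), k4=(-0.348, -0.031); state += dt/6·(k1+2k2+2k3+k4)
t=0.010: state=(1.047, 2.950)
t=0.020: state=(1.043, 2.949)
t=0.030: state=(1.040, 2.949)
continuing one RK4 step at a time; state shown every 20 steps (Δt=0.2):
t=0.200: state=(0.983, 2.929)
t=0.400: state=(0.924, 2.879)
t=0.600: state=(0.874, 2.805)
t=0.800: state=(0.833, 2.713)
t=1.000: state=(0.802, 2.608)
t=1.200: state=(0.781, 2.497)
t=1.400: state=(0.769, 2.385)
t=1.600: state=(0.765, 2.274)
t=1.800: state=(0.770, 2.169)
t=2.000: state=(0.783, 2.072)
t=2.200: state=(0.804, 1.985)
t=2.400: state=(0.832, 1.909)
t=2.600: state=(0.866, 1.845)
t=2.800: state=(0.908, 1.794)
t=3.000: state=(0.956, 1.757)
t=3.200: state=(1.009, 1.735)
t=3.400: state=(1.067, 1.729)
t=3.600: state=(1.127, 1.739)
t=3.800: state=(1.189, 1.768)
t=4.000: state=(1.250, 1.814)
t=4.200: state=(1.306, 1.880)
t=4.400: state=(1.355, 1.964)
t=4.600: state=(1.392, 2.067)
t=4.800: state=(1.415, 2.186)
t=5.000: state=(1.420, 2.317)
t=5.200: state=(1.406, 2.454)
t=5.400: state=(1.373, 2.589)
t=5.600: state=(1.323, 2.713)
t=5.720: state=(1.287, 2.779)
largest grid value and its neighbours: x(4.940)=1.42023, x(4.950)=1.42027, x(4.960)=1.42027
parabola through these three points peaks at t≈4.953 with x≈1.42028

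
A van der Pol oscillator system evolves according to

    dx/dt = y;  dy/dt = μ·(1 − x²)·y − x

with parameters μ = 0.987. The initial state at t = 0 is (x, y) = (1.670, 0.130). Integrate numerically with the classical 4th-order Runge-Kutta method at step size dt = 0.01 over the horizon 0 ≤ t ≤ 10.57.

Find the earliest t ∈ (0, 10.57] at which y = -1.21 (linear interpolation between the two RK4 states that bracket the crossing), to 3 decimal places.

t=0.000: state=(1.670, 0.130)
step 1 (dt=0.01): k1=(0.130, -1.900), k2=(0.121, -1.884), k3=(0.121, -1.884), k4=(0.111, -1.868); state += dt/6·(k1+2k2+2k3+k4)
t=0.010: state=(1.671, 0.111)
t=0.020: state=(1.672, 0.093)
t=0.030: state=(1.673, 0.074)
continuing one RK4 step at a time; state shown every 50 steps (Δt=0.5):
t=0.500: state=(1.554, -0.506)
t=1.000: state=(1.205, -0.889)
t=1.330: state=(0.862, -1.206)
next step: t=1.340: state=(0.850, -1.218) — y has crossed -1.21
linear interpolation between t=1.330 (-1.20632) and t=1.340 (-1.21807) → t≈1.333

t = 1.333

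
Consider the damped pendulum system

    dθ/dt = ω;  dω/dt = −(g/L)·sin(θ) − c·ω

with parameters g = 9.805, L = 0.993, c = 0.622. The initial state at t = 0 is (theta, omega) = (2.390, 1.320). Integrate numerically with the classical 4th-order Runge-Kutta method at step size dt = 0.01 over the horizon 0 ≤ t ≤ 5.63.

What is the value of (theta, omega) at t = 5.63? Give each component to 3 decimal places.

(theta, omega) = (-0.271, -0.843)

t=0.000: state=(2.390, 1.320)
step 1 (dt=0.01): k1=(1.320, -7.563), k2=(1.282, -7.492), k3=(1.283, -7.493), k4=(1.245, -7.423); state += dt/6·(k1+2k2+2k3+k4)
t=0.010: state=(2.403, 1.245)
t=0.020: state=(2.415, 1.172)
t=0.030: state=(2.426, 1.099)
continuing one RK4 step at a time; state shown every 20 steps (Δt=0.2):
t=0.200: state=(2.518, 0.021)
t=0.400: state=(2.409, -1.120)
t=0.600: state=(2.059, -2.424)
t=0.800: state=(1.424, -3.933)
t=1.000: state=(0.516, -4.961)
t=1.200: state=(-0.451, -4.403)
t=1.400: state=(-1.156, -2.531)
t=1.600: state=(-1.450, -0.433)
t=1.800: state=(-1.344, 1.454)
t=2.000: state=(-0.893, 2.956)
t=2.200: state=(-0.220, 3.578)
t=2.400: state=(0.450, 2.917)
t=2.600: state=(0.889, 1.390)
t=2.800: state=(0.996, -0.305)
t=3.000: state=(0.784, -1.735)
t=3.200: state=(0.344, -2.530)
t=3.400: state=(-0.164, -2.385)
t=3.600: state=(-0.555, -1.423)
t=3.800: state=(-0.711, -0.125)
t=4.000: state=(-0.612, 1.058)
t=4.200: state=(-0.319, 1.779)
t=4.400: state=(0.053, 1.810)
t=4.600: state=(0.362, 1.193)
t=4.800: state=(0.508, 0.243)
t=5.000: state=(0.461, -0.674)
t=5.200: state=(0.260, -1.263)
t=5.400: state=(-0.010, -1.344)
t=5.600: state=(-0.244, -0.935)
t=5.630: state=(-0.271, -0.843)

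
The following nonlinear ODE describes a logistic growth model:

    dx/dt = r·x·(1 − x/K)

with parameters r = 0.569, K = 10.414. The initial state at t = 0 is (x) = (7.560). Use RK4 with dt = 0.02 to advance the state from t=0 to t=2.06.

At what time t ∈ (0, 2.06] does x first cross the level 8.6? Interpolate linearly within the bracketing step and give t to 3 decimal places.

t=0.000: state=(7.560)
step 1 (dt=0.02): k1=(1.179), k2=(1.176), k3=(1.176), k4=(1.173); state += dt/6·(k1+2k2+2k3+k4)
t=0.020: state=(7.584)
t=0.040: state=(7.607)
t=0.060: state=(7.630)
continuing one RK4 step at a time; state shown every 5 steps (Δt=0.1):
t=0.100: state=(7.676)
t=0.200: state=(7.790)
t=0.300: state=(7.900)
t=0.400: state=(8.007)
t=0.500: state=(8.110)
t=0.600: state=(8.211)
t=0.700: state=(8.308)
t=0.800: state=(8.402)
t=0.900: state=(8.493)
t=1.000: state=(8.580)
t=1.020: state=(8.597)
next step: t=1.040: state=(8.614) — x has crossed 8.6
linear interpolation between t=1.020 (8.59745) and t=1.040 (8.61446) → t≈1.023

t = 1.023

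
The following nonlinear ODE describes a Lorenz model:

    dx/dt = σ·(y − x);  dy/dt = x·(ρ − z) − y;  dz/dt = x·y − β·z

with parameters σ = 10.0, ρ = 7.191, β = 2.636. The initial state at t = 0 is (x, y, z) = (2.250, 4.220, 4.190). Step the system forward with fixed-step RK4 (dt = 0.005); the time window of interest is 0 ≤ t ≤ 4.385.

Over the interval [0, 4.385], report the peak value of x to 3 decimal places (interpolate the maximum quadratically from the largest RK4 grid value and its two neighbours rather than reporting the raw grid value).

max x = 5.150

t=0.000: state=(2.250, 4.220, 4.190)
step 1 (dt=0.005): k1=(19.700, 2.532, -1.550), k2=(19.271, 2.683, -1.317), k3=(19.285, 2.678, -1.322), k4=(18.870, 2.824, -1.094); state += dt/6·(k1+2k2+2k3+k4)
t=0.005: state=(2.346, 4.233, 4.183)
t=0.010: state=(2.439, 4.248, 4.179)
t=0.015: state=(2.527, 4.264, 4.177)
continuing one RK4 step at a time; state shown every 40 steps (Δt=0.2):
t=0.200: state=(4.482, 5.163, 5.178)
t=0.400: state=(5.145, 5.078, 7.123)
t=0.600: state=(4.409, 3.880, 7.540)
t=0.800: state=(3.529, 3.244, 6.548)
t=1.000: state=(3.319, 3.378, 5.570)
t=1.200: state=(3.666, 3.926, 5.266)
t=1.400: state=(4.213, 4.458, 5.725)
t=1.600: state=(4.488, 4.495, 6.480)
t=1.800: state=(4.274, 4.086, 6.762)
t=2.000: state=(3.905, 3.757, 6.447)
t=2.200: state=(3.753, 3.752, 6.006)
t=2.400: state=(3.869, 3.972, 5.826)
t=2.600: state=(4.093, 4.195, 5.985)
t=2.800: state=(4.216, 4.229, 6.280)
t=3.000: state=(4.152, 4.085, 6.419)
t=3.200: state=(4.006, 3.941, 6.321)
t=3.400: state=(3.928, 3.919, 6.139)
t=3.600: state=(3.963, 4.002, 6.048)
t=3.800: state=(4.053, 4.095, 6.099)
t=4.000: state=(4.108, 4.118, 6.215)
t=4.200: state=(4.090, 4.067, 6.280)
t=4.385: state=(4.038, 4.010, 6.256)
largest grid value and its neighbours: x(0.380)=5.14950, x(0.385)=5.14980, x(0.390)=5.14906
parabola through these three points peaks at t≈0.384 with x≈5.14982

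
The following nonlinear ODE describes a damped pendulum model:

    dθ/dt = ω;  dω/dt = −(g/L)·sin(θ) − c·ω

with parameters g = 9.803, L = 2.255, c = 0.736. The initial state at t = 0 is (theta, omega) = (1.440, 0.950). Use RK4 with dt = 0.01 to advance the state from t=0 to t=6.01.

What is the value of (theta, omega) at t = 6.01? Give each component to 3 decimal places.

t=0.000: state=(1.440, 0.950)
step 1 (dt=0.01): k1=(0.950, -5.009), k2=(0.925, -4.994), k3=(0.925, -4.993), k4=(0.900, -4.978); state += dt/6·(k1+2k2+2k3+k4)
t=0.010: state=(1.449, 0.900)
t=0.020: state=(1.458, 0.850)
t=0.030: state=(1.466, 0.801)
continuing one RK4 step at a time; state shown every 20 steps (Δt=0.2):
t=0.200: state=(1.534, 0.014)
t=0.400: state=(1.454, -0.795)
t=0.600: state=(1.225, -1.473)
t=0.800: state=(0.877, -1.971)
t=1.000: state=(0.455, -2.196)
t=1.200: state=(0.021, -2.079)
t=1.400: state=(-0.356, -1.651)
t=1.600: state=(-0.626, -1.035)
t=1.800: state=(-0.767, -0.367)
t=2.000: state=(-0.777, 0.253)
t=2.200: state=(-0.673, 0.758)
t=2.400: state=(-0.484, 1.098)
t=2.600: state=(-0.247, 1.236)
t=2.800: state=(-0.004, 1.165)
t=3.000: state=(0.207, 0.918)
t=3.200: state=(0.356, 0.562)
t=3.400: state=(0.429, 0.170)
t=3.600: state=(0.426, -0.193)
t=3.800: state=(0.357, -0.478)
t=4.000: state=(0.242, -0.652)
t=4.200: state=(0.105, -0.702)
t=4.400: state=(-0.030, -0.634)
t=4.600: state=(-0.142, -0.474)
t=4.800: state=(-0.216, -0.261)
t=5.000: state=(-0.246, -0.037)
t=5.200: state=(-0.233, 0.162)
t=5.400: state=(-0.185, 0.309)
t=5.600: state=(-0.114, 0.387)
t=5.800: state=(-0.035, 0.394)
t=6.000: state=(0.039, 0.336)
t=6.010: state=(0.043, 0.332)

(theta, omega) = (0.043, 0.332)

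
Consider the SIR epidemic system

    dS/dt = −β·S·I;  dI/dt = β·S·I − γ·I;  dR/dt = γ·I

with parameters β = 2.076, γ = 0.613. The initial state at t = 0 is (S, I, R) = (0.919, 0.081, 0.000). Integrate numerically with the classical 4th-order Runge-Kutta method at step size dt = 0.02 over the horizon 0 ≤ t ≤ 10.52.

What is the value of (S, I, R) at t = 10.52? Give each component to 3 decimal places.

(S, I, R) = (0.036, 0.008, 0.956)

t=0.000: state=(0.919, 0.081, 0.000)
step 1 (dt=0.02): k1=(-0.155, 0.105, 0.050), k2=(-0.156, 0.106, 0.050), k3=(-0.156, 0.106, 0.050), k4=(-0.158, 0.107, 0.051); state += dt/6·(k1+2k2+2k3+k4)
t=0.020: state=(0.916, 0.083, 0.001)
t=0.040: state=(0.913, 0.085, 0.002)
t=0.060: state=(0.909, 0.087, 0.003)
continuing one RK4 step at a time; state shown every 25 steps (Δt=0.5):
t=0.500: state=(0.818, 0.147, 0.034)
t=1.000: state=(0.671, 0.236, 0.093)
t=1.500: state=(0.502, 0.319, 0.178)
t=2.000: state=(0.351, 0.365, 0.285)
t=2.500: state=(0.239, 0.363, 0.397)
t=3.000: state=(0.167, 0.329, 0.504)
t=3.500: state=(0.121, 0.281, 0.598)
t=4.000: state=(0.093, 0.231, 0.676)
t=4.500: state=(0.075, 0.185, 0.740)
t=5.000: state=(0.063, 0.146, 0.790)
t=5.500: state=(0.055, 0.115, 0.830)
t=6.000: state=(0.050, 0.089, 0.861)
t=6.500: state=(0.046, 0.069, 0.885)
t=7.000: state=(0.043, 0.053, 0.904)
t=7.500: state=(0.041, 0.041, 0.918)
t=8.000: state=(0.040, 0.031, 0.929)
t=8.500: state=(0.038, 0.024, 0.938)
t=9.000: state=(0.038, 0.018, 0.944)
t=9.500: state=(0.037, 0.014, 0.949)
t=10.000: state=(0.036, 0.011, 0.953)
t=10.500: state=(0.036, 0.008, 0.956)
t=10.520: state=(0.036, 0.008, 0.956)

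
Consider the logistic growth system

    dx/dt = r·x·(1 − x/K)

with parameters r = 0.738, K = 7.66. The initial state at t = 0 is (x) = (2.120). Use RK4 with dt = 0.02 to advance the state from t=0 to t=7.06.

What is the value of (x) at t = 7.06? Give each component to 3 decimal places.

(x) = (7.552)

t=0.000: state=(2.120)
step 1 (dt=0.02): k1=(1.132), k2=(1.135), k3=(1.135), k4=(1.139); state += dt/6·(k1+2k2+2k3+k4)
t=0.020: state=(2.143)
t=0.040: state=(2.166)
t=0.060: state=(2.189)
continuing one RK4 step at a time; state shown every 25 steps (Δt=0.5):
t=0.500: state=(2.729)
t=1.000: state=(3.406)
t=1.500: state=(4.110)
t=2.000: state=(4.796)
t=2.500: state=(5.421)
t=3.000: state=(5.959)
t=3.500: state=(6.397)
t=4.000: state=(6.740)
t=4.500: state=(6.999)
t=5.000: state=(7.191)
t=5.500: state=(7.329)
t=6.000: state=(7.428)
t=6.500: state=(7.498)
t=7.000: state=(7.547)
t=7.060: state=(7.552)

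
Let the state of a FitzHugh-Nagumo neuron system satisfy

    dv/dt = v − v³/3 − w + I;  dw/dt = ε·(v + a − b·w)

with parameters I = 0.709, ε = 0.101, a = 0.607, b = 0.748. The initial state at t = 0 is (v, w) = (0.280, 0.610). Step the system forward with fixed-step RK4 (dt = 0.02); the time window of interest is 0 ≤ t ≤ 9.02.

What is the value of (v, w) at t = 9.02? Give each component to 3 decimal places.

t=0.000: state=(0.280, 0.610)
step 1 (dt=0.02): k1=(0.372, 0.044), k2=(0.375, 0.044), k3=(0.375, 0.044), k4=(0.378, 0.044); state += dt/6·(k1+2k2+2k3+k4)
t=0.020: state=(0.287, 0.611)
t=0.040: state=(0.295, 0.612)
t=0.060: state=(0.303, 0.613)
continuing one RK4 step at a time; state shown every 25 steps (Δt=0.5):
t=0.500: state=(0.506, 0.637)
t=1.000: state=(0.810, 0.676)
t=1.500: state=(1.143, 0.729)
t=2.000: state=(1.403, 0.796)
t=2.500: state=(1.539, 0.870)
t=3.000: state=(1.582, 0.945)
t=3.500: state=(1.577, 1.019)
t=4.000: state=(1.549, 1.088)
t=4.500: state=(1.510, 1.154)
t=5.000: state=(1.467, 1.215)
t=5.500: state=(1.420, 1.272)
t=6.000: state=(1.370, 1.324)
t=6.500: state=(1.318, 1.371)
t=7.000: state=(1.262, 1.415)
t=7.500: state=(1.204, 1.453)
t=8.000: state=(1.140, 1.488)
t=8.500: state=(1.071, 1.517)
t=9.000: state=(0.992, 1.542)
t=9.020: state=(0.989, 1.543)

(v, w) = (0.989, 1.543)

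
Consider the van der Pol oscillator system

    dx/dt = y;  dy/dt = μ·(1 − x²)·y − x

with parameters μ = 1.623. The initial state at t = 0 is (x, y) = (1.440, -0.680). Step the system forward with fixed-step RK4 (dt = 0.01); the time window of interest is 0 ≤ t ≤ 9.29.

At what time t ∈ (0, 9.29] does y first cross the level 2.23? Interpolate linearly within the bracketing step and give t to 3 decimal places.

t = 4.755

t=0.000: state=(1.440, -0.680)
step 1 (dt=0.01): k1=(-0.680, -0.255), k2=(-0.681, -0.260), k3=(-0.681, -0.260), k4=(-0.683, -0.265); state += dt/6·(k1+2k2+2k3+k4)
t=0.010: state=(1.433, -0.683)
t=0.020: state=(1.426, -0.685)
t=0.030: state=(1.419, -0.688)
continuing one RK4 step at a time; state shown every 50 steps (Δt=0.5):
t=0.500: state=(1.046, -0.950)
t=1.000: state=(0.400, -1.793)
t=1.500: state=(-0.935, -3.386)
t=2.000: state=(-1.985, -0.504)
t=2.500: state=(-1.950, 0.334)
t=3.000: state=(-1.747, 0.463)
t=3.500: state=(-1.486, 0.589)
t=4.000: state=(-1.138, 0.837)
t=4.500: state=(-0.586, 1.489)
t=4.750: state=(-0.131, 2.212)
next step: t=4.760: state=(-0.109, 2.249) — y has crossed 2.23
linear interpolation between t=4.750 (2.21243) and t=4.760 (2.24931) → t≈4.755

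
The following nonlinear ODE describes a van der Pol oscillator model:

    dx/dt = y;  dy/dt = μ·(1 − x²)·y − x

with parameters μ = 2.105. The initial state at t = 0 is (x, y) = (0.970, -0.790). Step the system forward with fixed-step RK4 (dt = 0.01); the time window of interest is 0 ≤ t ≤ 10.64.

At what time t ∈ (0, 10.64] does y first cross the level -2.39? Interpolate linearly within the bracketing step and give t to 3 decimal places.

t=0.000: state=(0.970, -0.790)
step 1 (dt=0.01): k1=(-0.790, -1.068), k2=(-0.795, -1.078), k3=(-0.795, -1.078), k4=(-0.801, -1.088); state += dt/6·(k1+2k2+2k3+k4)
t=0.010: state=(0.962, -0.801)
t=0.020: state=(0.954, -0.812)
t=0.030: state=(0.946, -0.823)
continuing one RK4 step at a time; state shown every 50 steps (Δt=0.5):
t=0.500: state=(0.375, -1.795)
t=0.630: state=(0.107, -2.355)
next step: t=0.640: state=(0.083, -2.406) — y has crossed -2.39
linear interpolation between t=0.630 (-2.35513) and t=0.640 (-2.40574) → t≈0.637

t = 0.637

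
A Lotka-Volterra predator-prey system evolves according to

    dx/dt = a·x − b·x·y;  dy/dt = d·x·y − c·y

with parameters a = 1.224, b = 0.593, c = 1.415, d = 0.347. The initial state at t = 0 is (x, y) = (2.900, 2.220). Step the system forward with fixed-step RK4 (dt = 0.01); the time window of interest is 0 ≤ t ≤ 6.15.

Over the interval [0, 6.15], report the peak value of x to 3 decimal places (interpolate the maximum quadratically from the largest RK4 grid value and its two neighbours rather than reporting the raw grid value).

t=0.000: state=(2.900, 2.220)
step 1 (dt=0.01): k1=(-0.268, -0.907), k2=(-0.260, -0.906), k3=(-0.260, -0.906), k4=(-0.252, -0.906); state += dt/6·(k1+2k2+2k3+k4)
t=0.010: state=(2.897, 2.211)
t=0.020: state=(2.895, 2.202)
t=0.030: state=(2.893, 2.193)
continuing one RK4 step at a time; state shown every 20 steps (Δt=0.2):
t=0.200: state=(2.877, 2.043)
t=0.400: state=(2.913, 1.882)
t=0.600: state=(3.002, 1.740)
t=0.800: state=(3.142, 1.623)
t=1.000: state=(3.330, 1.530)
t=1.200: state=(3.563, 1.464)
t=1.400: state=(3.835, 1.426)
t=1.600: state=(4.140, 1.417)
t=1.800: state=(4.466, 1.439)
t=2.000: state=(4.795, 1.495)
t=2.200: state=(5.104, 1.589)
t=2.400: state=(5.359, 1.722)
t=2.600: state=(5.526, 1.894)
t=2.800: state=(5.572, 2.100)
t=3.000: state=(5.476, 2.323)
t=3.200: state=(5.241, 2.541)
t=3.400: state=(4.897, 2.723)
t=3.600: state=(4.494, 2.843)
t=3.800: state=(4.084, 2.885)
t=4.000: state=(3.710, 2.848)
t=4.200: state=(3.400, 2.745)
t=4.400: state=(3.162, 2.597)
t=4.600: state=(2.999, 2.422)
t=4.800: state=(2.906, 2.239)
t=5.000: state=(2.877, 2.061)
t=5.200: state=(2.906, 1.898)
t=5.400: state=(2.990, 1.754)
t=5.600: state=(3.125, 1.634)
t=5.800: state=(3.308, 1.539)
t=6.000: state=(3.536, 1.470)
t=6.150: state=(3.734, 1.436)
largest grid value and its neighbours: x(2.760)=5.57404, x(2.770)=5.57411, x(2.780)=5.57384
parabola through these three points peaks at t≈2.767 with x≈5.57413

max x = 5.574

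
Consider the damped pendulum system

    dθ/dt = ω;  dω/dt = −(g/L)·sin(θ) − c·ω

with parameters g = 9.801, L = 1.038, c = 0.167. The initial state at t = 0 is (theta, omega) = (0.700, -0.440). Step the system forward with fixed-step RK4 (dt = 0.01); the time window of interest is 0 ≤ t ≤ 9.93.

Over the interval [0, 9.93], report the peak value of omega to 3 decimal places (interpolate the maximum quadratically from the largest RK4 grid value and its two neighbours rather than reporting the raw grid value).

max omega = 1.892

t=0.000: state=(0.700, -0.440)
step 1 (dt=0.01): k1=(-0.440, -6.009), k2=(-0.470, -5.988), k3=(-0.470, -5.987), k4=(-0.500, -5.965); state += dt/6·(k1+2k2+2k3+k4)
t=0.010: state=(0.695, -0.500)
t=0.020: state=(0.690, -0.559)
t=0.030: state=(0.684, -0.618)
continuing one RK4 step at a time; state shown every 50 steps (Δt=0.5):
t=0.500: state=(-0.070, -2.037)
t=1.000: state=(-0.653, 0.104)
t=1.500: state=(-0.031, 1.892)
t=2.000: state=(0.596, 0.162)
t=2.500: state=(0.108, -1.719)
t=3.000: state=(-0.534, -0.366)
t=3.500: state=(-0.165, 1.535)
t=4.000: state=(0.471, 0.519)
t=4.500: state=(0.206, -1.352)
t=5.000: state=(-0.410, -0.628)
t=5.500: state=(-0.233, 1.176)
t=6.000: state=(0.353, 0.701)
t=6.500: state=(0.249, -1.011)
t=7.000: state=(-0.300, -0.745)
t=7.500: state=(-0.258, 0.859)
t=8.000: state=(0.252, 0.767)
t=8.500: state=(0.260, -0.720)
t=9.000: state=(-0.209, -0.771)
t=9.500: state=(-0.257, 0.596)
t=9.930: state=(0.113, 0.865)
largest grid value and its neighbours: omega(1.490)=1.89145, omega(1.500)=1.89213, omega(1.510)=1.89102
parabola through these three points peaks at t≈1.499 with omega≈1.89214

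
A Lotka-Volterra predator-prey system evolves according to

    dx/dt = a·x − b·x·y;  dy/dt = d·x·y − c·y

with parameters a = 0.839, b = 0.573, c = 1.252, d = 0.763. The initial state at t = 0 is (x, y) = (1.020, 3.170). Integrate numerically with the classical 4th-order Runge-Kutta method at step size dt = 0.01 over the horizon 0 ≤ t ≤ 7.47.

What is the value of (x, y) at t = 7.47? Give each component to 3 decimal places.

(x, y) = (0.623, 1.762)

t=0.000: state=(1.020, 3.170)
step 1 (dt=0.01): k1=(-0.997, -1.502), k2=(-0.988, -1.510), k3=(-0.988, -1.510), k4=(-0.979, -1.518); state += dt/6·(k1+2k2+2k3+k4)
t=0.010: state=(1.010, 3.155)
t=0.020: state=(1.000, 3.140)
t=0.030: state=(0.991, 3.124)
continuing one RK4 step at a time; state shown every 25 steps (Δt=0.25):
t=0.250: state=(0.822, 2.759)
t=0.500: state=(0.704, 2.331)
t=0.750: state=(0.640, 1.937)
t=1.000: state=(0.614, 1.595)
t=1.250: state=(0.615, 1.311)
t=1.500: state=(0.639, 1.080)
t=1.750: state=(0.685, 0.896)
t=2.000: state=(0.751, 0.751)
t=2.250: state=(0.839, 0.639)
t=2.500: state=(0.950, 0.554)
t=2.750: state=(1.088, 0.492)
t=3.000: state=(1.254, 0.449)
t=3.250: state=(1.453, 0.425)
t=3.500: state=(1.688, 0.419)
t=3.750: state=(1.959, 0.434)
t=4.000: state=(2.265, 0.474)
t=4.250: state=(2.597, 0.551)
t=4.500: state=(2.934, 0.683)
t=4.750: state=(3.234, 0.901)
t=5.000: state=(3.426, 1.247)
t=5.250: state=(3.415, 1.758)
t=5.500: state=(3.128, 2.410)
t=5.750: state=(2.605, 3.053)
t=6.000: state=(2.007, 3.465)
t=6.250: state=(1.494, 3.530)
t=6.500: state=(1.126, 3.307)
t=6.750: state=(0.888, 2.925)
t=7.000: state=(0.743, 2.495)
t=7.250: state=(0.660, 2.084)
t=7.470: state=(0.623, 1.762)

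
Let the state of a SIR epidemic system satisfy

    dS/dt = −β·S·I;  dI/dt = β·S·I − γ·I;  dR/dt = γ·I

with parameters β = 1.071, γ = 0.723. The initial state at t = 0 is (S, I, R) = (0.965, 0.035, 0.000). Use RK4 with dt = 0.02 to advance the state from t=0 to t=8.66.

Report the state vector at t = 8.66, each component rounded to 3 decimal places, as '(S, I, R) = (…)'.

t=0.000: state=(0.965, 0.035, 0.000)
step 1 (dt=0.02): k1=(-0.036, 0.011, 0.025), k2=(-0.036, 0.011, 0.025), k3=(-0.036, 0.011, 0.025), k4=(-0.036, 0.011, 0.025); state += dt/6·(k1+2k2+2k3+k4)
t=0.020: state=(0.964, 0.035, 0.001)
t=0.040: state=(0.964, 0.035, 0.001)
t=0.060: state=(0.963, 0.036, 0.002)
continuing one RK4 step at a time; state shown every 25 steps (Δt=0.5):
t=0.500: state=(0.946, 0.041, 0.014)
t=1.000: state=(0.924, 0.047, 0.029)
t=1.500: state=(0.899, 0.053, 0.047)
t=2.000: state=(0.873, 0.059, 0.068)
t=2.500: state=(0.844, 0.066, 0.090)
t=3.000: state=(0.814, 0.071, 0.115)
t=3.500: state=(0.782, 0.076, 0.142)
t=4.000: state=(0.750, 0.080, 0.170)
t=4.500: state=(0.718, 0.082, 0.199)
t=5.000: state=(0.687, 0.084, 0.229)
t=5.500: state=(0.657, 0.083, 0.260)
t=6.000: state=(0.628, 0.082, 0.290)
t=6.500: state=(0.602, 0.079, 0.319)
t=7.000: state=(0.577, 0.076, 0.347)
t=7.500: state=(0.555, 0.072, 0.374)
t=8.000: state=(0.535, 0.067, 0.399)
t=8.500: state=(0.517, 0.062, 0.422)
t=8.660: state=(0.511, 0.060, 0.429)

(S, I, R) = (0.511, 0.060, 0.429)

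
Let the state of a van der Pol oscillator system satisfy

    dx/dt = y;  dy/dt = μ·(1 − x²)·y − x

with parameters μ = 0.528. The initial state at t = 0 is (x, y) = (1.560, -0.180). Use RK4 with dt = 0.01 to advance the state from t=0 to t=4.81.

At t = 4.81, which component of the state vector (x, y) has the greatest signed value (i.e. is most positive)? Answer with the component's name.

largest component: y

t=0.000: state=(1.560, -0.180)
step 1 (dt=0.01): k1=(-0.180, -1.424), k2=(-0.187, -1.418), k3=(-0.187, -1.418), k4=(-0.194, -1.412); state += dt/6·(k1+2k2+2k3+k4)
t=0.010: state=(1.558, -0.194)
t=0.020: state=(1.556, -0.208)
t=0.030: state=(1.554, -0.222)
continuing one RK4 step at a time; state shown every 20 steps (Δt=0.2):
t=0.200: state=(1.497, -0.442)
t=0.400: state=(1.386, -0.668)
t=0.600: state=(1.231, -0.872)
t=0.800: state=(1.037, -1.070)
t=1.000: state=(0.803, -1.273)
t=1.200: state=(0.527, -1.487)
t=1.400: state=(0.208, -1.705)
t=1.600: state=(-0.153, -1.900)
t=1.800: state=(-0.546, -2.010)
t=2.000: state=(-0.946, -1.951)
t=2.200: state=(-1.312, -1.669)
t=2.400: state=(-1.601, -1.204)
t=2.600: state=(-1.789, -0.677)
t=2.800: state=(-1.876, -0.201)
t=3.000: state=(-1.877, 0.176)
t=3.200: state=(-1.811, 0.463)
t=3.400: state=(-1.695, 0.688)
t=3.600: state=(-1.538, 0.878)
t=3.800: state=(-1.345, 1.056)
t=4.000: state=(-1.115, 1.240)
t=4.200: state=(-0.848, 1.442)
t=4.400: state=(-0.537, 1.665)
t=4.600: state=(-0.181, 1.899)
t=4.800: state=(0.221, 2.105)
t=4.810: state=(0.242, 2.113)
compare at T: x=0.242, y=2.113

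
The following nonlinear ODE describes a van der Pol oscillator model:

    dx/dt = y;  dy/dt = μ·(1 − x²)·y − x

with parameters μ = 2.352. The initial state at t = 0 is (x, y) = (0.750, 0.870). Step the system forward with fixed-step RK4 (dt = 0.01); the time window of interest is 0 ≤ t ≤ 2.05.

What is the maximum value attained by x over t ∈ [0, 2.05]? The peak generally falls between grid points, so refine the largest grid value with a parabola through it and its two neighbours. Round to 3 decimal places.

t=0.000: state=(0.750, 0.870)
step 1 (dt=0.01): k1=(0.870, 0.145), k2=(0.871, 0.128), k3=(0.871, 0.128), k4=(0.871, 0.111); state += dt/6·(k1+2k2+2k3+k4)
t=0.010: state=(0.759, 0.871)
t=0.020: state=(0.767, 0.872)
t=0.030: state=(0.776, 0.873)
continuing one RK4 step at a time; state shown every 10 steps (Δt=0.1):
t=0.100: state=(0.837, 0.866)
t=0.200: state=(0.922, 0.823)
t=0.300: state=(1.001, 0.741)
t=0.400: state=(1.069, 0.626)
t=0.500: state=(1.125, 0.490)
t=0.600: state=(1.167, 0.344)
t=0.700: state=(1.194, 0.201)
t=0.800: state=(1.207, 0.067)
t=0.900: state=(1.208, -0.055)
t=1.000: state=(1.197, -0.163)
t=1.100: state=(1.175, -0.262)
t=1.200: state=(1.145, -0.353)
t=1.300: state=(1.105, -0.440)
t=1.400: state=(1.056, -0.529)
t=1.500: state=(0.999, -0.625)
t=1.600: state=(0.931, -0.732)
t=1.700: state=(0.852, -0.860)
t=1.800: state=(0.758, -1.018)
t=1.900: state=(0.647, -1.221)
t=2.000: state=(0.512, -1.489)
t=2.050: state=(0.433, -1.656)
largest grid value and its neighbours: x(0.840)=1.20886, x(0.850)=1.20896, x(0.860)=1.20895
parabola through these three points peaks at t≈0.854 with x≈1.20897

max x = 1.209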